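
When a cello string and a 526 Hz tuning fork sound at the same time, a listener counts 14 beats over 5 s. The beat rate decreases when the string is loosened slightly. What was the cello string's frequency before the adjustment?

Beat frequency = 14/5 = 2.8 Hz.
|f − 526| = 2.8, so the cello string was at either 523.2 Hz or 528.8 Hz.
Reducing tension lowers a string's frequency; the adjustment lowers the cello string's frequency.
The beat rate fell, so the adjustment moved the cello string toward 526 Hz — it must have started above the reference.

528.8 Hz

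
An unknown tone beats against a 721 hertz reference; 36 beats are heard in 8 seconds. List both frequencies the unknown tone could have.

716.5 Hz or 725.5 Hz

Beat frequency = 36/8 = 4.5 Hz.
|f − 721| = 4.5, so f = 721 ± 4.5.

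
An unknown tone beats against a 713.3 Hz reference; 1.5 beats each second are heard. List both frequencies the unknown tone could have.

|f − 713.3| = 1.5, so f = 713.3 ± 1.5.

711.8 Hz or 714.8 Hz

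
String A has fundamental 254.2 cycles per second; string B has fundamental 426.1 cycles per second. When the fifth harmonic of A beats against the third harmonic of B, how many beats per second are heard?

Fifth harmonic of the first: 5·254.2 = 1271.0 Hz.
Third harmonic of the second: 3·426.1 = 1278.3 Hz.
f_beat = |1271.0 − 1278.3| = 7.3 Hz.

7.3 Hz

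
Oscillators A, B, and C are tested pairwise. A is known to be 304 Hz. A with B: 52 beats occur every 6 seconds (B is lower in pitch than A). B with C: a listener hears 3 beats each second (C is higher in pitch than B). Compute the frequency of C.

A–B: Beat frequency = 52/6 = 8.6667 Hz.
B is below A, so f_B = 304 − 8.6667 = 295.3333 Hz.
C is above B, so f_C = 295.3333 + 3 = 298.3333 Hz.

298.3333 Hz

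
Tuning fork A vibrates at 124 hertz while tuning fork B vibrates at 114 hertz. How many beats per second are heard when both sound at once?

10 Hz

The beat frequency equals the magnitude of the frequency difference.
|124 − 114| = 10 Hz.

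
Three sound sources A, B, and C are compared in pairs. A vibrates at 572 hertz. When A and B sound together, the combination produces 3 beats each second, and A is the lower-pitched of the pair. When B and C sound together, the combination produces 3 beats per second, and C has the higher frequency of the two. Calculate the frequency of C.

B is above A, so f_B = 572 + 3 = 575 Hz.
C is above B, so f_C = 575 + 3 = 578 Hz.

578 Hz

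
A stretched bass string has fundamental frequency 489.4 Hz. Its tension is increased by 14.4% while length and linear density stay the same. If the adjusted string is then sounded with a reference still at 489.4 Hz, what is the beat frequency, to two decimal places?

34.05 Hz

For a string, f ∝ √T, so the new frequency is 489.4·√1.144 = 523.4521 Hz.
f_beat = |523.4521 − 489.4| = 34.05 Hz.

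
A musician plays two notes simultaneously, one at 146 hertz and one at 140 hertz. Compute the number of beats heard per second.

Beats arise from superposition of two nearby frequencies; the beat rate is |f₁ − f₂|.
|146 − 140| = 6 Hz.

6 Hz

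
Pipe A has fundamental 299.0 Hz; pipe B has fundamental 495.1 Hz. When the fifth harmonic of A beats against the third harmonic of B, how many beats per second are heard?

Fifth harmonic of the first: 5·299.0 = 1495.0 Hz.
Third harmonic of the second: 3·495.1 = 1485.3 Hz.
f_beat = |1495.0 − 1485.3| = 9.7 Hz.

9.7 Hz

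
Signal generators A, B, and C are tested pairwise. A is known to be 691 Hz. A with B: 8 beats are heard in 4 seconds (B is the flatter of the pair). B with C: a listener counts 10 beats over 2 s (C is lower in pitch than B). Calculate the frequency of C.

A–B: Beat frequency = 8/4 = 2 Hz.
B is below A, so f_B = 691 − 2 = 689 Hz.
B–C: Beat frequency = 10/2 = 5 Hz.
C is below B, so f_C = 689 − 5 = 684 Hz.

684 Hz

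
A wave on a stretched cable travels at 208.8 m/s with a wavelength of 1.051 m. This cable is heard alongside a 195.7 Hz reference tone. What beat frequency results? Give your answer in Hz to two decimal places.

2.97 Hz

Source frequency f = v/λ = 208.8/1.051 = 198.6679 Hz.
f_beat = |198.6679 − 195.7| = 2.97 Hz.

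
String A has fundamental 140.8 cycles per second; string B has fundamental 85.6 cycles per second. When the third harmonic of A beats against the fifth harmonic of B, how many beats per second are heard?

5.6 Hz

Third harmonic of the first: 3·140.8 = 422.4 Hz.
Fifth harmonic of the second: 5·85.6 = 428.0 Hz.
f_beat = |422.4 − 428.0| = 5.6 Hz.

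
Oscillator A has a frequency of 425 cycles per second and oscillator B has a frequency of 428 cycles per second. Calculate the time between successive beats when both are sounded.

f_beat = |425 − 428| = 3 Hz.
Beat period T = 1 / f_beat = 1 / 3 s.

0.333 s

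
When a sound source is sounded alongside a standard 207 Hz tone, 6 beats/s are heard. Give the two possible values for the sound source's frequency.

|f − 207| = 6, so f = 207 ± 6.

201 Hz or 213 Hz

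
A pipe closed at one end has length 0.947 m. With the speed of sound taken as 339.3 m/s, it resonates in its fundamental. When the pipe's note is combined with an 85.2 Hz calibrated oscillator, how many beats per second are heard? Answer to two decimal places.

Closed pipe (odd harmonics): f_n = n·v/(4L) = 1·339.3/(4·0.947) = 89.5723 Hz.
f_beat = |89.5723 − 85.2| = 4.37 Hz.

4.37 Hz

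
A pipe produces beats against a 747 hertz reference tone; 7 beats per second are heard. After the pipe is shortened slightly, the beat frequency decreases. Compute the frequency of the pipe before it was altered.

740 Hz

|f − 747| = 7, so the pipe was at either 740 Hz or 754 Hz.
A shorter pipe has a higher fundamental; the adjustment raises the pipe's frequency.
The beat rate fell, so the adjustment moved the pipe toward 747 Hz — it must have started below the reference.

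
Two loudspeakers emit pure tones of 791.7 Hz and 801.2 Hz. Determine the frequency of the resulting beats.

The beat frequency equals the magnitude of the frequency difference.
|791.7 − 801.2| = 9.5 Hz.

9.5 Hz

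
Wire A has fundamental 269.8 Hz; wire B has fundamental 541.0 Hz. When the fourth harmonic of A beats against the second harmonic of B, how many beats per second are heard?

Fourth harmonic of the first: 4·269.8 = 1079.2 Hz.
Second harmonic of the second: 2·541.0 = 1082.0 Hz.
f_beat = |1079.2 − 1082.0| = 2.8 Hz.

2.8 Hz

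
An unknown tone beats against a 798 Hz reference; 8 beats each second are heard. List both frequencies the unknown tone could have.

|f − 798| = 8, so f = 798 ± 8.

790 Hz or 806 Hz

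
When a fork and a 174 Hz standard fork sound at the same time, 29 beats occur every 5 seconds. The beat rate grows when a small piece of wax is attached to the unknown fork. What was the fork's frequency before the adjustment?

Beat frequency = 29/5 = 5.8 Hz.
|f − 174| = 5.8, so the fork was at either 168.2 Hz or 179.8 Hz.
Loading a fork with wax lowers its frequency; the adjustment lowers the fork's frequency.
The beat rate rose, so the adjustment moved the fork further from 174 Hz — it was already below the reference.

168.2 Hz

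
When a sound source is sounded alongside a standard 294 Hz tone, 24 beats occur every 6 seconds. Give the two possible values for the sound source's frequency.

Beat frequency = 24/6 = 4 Hz.
|f − 294| = 4, so f = 294 ± 4.

290 Hz or 298 Hz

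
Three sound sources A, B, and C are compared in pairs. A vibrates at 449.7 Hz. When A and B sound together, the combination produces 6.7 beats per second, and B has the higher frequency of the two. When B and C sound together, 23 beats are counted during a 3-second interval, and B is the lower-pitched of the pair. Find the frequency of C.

464.0667 Hz

B is above A, so f_B = 449.7 + 6.7 = 456.4 Hz.
B–C: Beat frequency = 23/3 = 7.6667 Hz.
C is above B, so f_C = 456.4 + 7.6667 = 464.0667 Hz.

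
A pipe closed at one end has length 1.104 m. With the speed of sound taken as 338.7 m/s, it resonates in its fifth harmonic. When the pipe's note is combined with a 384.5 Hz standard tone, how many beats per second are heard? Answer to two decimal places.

1.01 Hz

Closed pipe (odd harmonics): f_n = n·v/(4L) = 5·338.7/(4·1.104) = 383.4918 Hz.
f_beat = |383.4918 − 384.5| = 1.01 Hz.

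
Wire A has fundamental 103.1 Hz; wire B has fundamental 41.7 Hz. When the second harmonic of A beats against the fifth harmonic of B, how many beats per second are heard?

Second harmonic of the first: 2·103.1 = 206.2 Hz.
Fifth harmonic of the second: 5·41.7 = 208.5 Hz.
f_beat = |206.2 − 208.5| = 2.3 Hz.

2.3 Hz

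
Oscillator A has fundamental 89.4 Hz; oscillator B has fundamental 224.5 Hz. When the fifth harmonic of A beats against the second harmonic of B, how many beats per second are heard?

Fifth harmonic of the first: 5·89.4 = 447.0 Hz.
Second harmonic of the second: 2·224.5 = 449.0 Hz.
f_beat = |447.0 − 449.0| = 2.0 Hz.

2.0 Hz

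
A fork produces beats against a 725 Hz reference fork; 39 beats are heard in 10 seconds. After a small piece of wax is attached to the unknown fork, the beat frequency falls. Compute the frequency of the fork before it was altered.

Beat frequency = 39/10 = 3.9 Hz.
|f − 725| = 3.9, so the fork was at either 721.1 Hz or 728.9 Hz.
Loading a fork with wax lowers its frequency; the adjustment lowers the fork's frequency.
The beat rate fell, so the adjustment moved the fork toward 725 Hz — it must have started above the reference.

728.9 Hz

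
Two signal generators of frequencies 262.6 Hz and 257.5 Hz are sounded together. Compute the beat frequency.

The beat frequency equals the magnitude of the frequency difference.
|262.6 − 257.5| = 5.1 Hz.

5.1 Hz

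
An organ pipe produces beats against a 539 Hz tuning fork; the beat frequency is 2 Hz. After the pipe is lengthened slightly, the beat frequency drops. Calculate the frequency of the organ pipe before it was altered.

541 Hz

|f − 539| = 2, so the organ pipe was at either 537 Hz or 541 Hz.
A longer pipe has a lower fundamental; the adjustment lowers the organ pipe's frequency.
The beat rate fell, so the adjustment moved the organ pipe toward 539 Hz — it must have started above the reference.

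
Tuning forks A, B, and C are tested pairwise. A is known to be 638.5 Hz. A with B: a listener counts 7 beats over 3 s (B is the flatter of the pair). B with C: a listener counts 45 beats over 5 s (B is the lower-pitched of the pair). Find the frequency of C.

645.1667 Hz

A–B: Beat frequency = 7/3 = 2.3333 Hz.
B is below A, so f_B = 638.5 − 2.3333 = 636.1667 Hz.
B–C: Beat frequency = 45/5 = 9 Hz.
C is above B, so f_C = 636.1667 + 9 = 645.1667 Hz.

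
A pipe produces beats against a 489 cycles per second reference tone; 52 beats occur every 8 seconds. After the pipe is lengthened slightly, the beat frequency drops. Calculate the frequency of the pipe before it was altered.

495.5 Hz

Beat frequency = 52/8 = 6.5 Hz.
|f − 489| = 6.5, so the pipe was at either 482.5 Hz or 495.5 Hz.
A longer pipe has a lower fundamental; the adjustment lowers the pipe's frequency.
The beat rate fell, so the adjustment moved the pipe toward 489 Hz — it must have started above the reference.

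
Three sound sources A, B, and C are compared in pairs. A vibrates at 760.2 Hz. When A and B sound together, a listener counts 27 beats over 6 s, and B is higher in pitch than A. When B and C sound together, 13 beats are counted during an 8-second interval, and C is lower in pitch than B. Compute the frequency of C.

763.075 Hz

A–B: Beat frequency = 27/6 = 4.5 Hz.
B is above A, so f_B = 760.2 + 4.5 = 764.7 Hz.
B–C: Beat frequency = 13/8 = 1.625 Hz.
C is below B, so f_C = 764.7 − 1.625 = 763.075 Hz.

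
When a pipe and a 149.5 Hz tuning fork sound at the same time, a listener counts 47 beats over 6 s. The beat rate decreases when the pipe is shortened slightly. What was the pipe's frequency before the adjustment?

141.6667 Hz

Beat frequency = 47/6 = 7.8333 Hz.
|f − 149.5| = 7.8333, so the pipe was at either 141.6667 Hz or 157.3333 Hz.
A shorter pipe has a higher fundamental; the adjustment raises the pipe's frequency.
The beat rate fell, so the adjustment moved the pipe toward 149.5 Hz — it must have started below the reference.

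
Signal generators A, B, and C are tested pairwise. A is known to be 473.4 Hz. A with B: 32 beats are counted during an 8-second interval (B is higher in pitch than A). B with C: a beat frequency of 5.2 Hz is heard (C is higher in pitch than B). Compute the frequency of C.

A–B: Beat frequency = 32/8 = 4 Hz.
B is above A, so f_B = 473.4 + 4 = 477.4 Hz.
C is above B, so f_C = 477.4 + 5.2 = 482.6 Hz.

482.6 Hz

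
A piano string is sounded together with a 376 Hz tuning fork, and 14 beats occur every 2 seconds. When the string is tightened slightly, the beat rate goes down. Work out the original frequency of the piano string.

Beat frequency = 14/2 = 7 Hz.
|f − 376| = 7, so the piano string was at either 369 Hz or 383 Hz.
Increasing tension raises a string's frequency; the adjustment raises the piano string's frequency.
The beat rate fell, so the adjustment moved the piano string toward 376 Hz — it must have started below the reference.

369 Hz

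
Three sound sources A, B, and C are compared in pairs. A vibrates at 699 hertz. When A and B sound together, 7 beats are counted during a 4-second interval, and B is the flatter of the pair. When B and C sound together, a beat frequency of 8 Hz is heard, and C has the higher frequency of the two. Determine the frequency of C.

A–B: Beat frequency = 7/4 = 1.75 Hz.
B is below A, so f_B = 699 − 1.75 = 697.25 Hz.
C is above B, so f_C = 697.25 + 8 = 705.25 Hz.

705.25 Hz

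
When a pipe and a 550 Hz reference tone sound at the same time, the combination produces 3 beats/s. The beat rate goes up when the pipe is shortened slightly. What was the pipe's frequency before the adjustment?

|f − 550| = 3, so the pipe was at either 547 Hz or 553 Hz.
A shorter pipe has a higher fundamental; the adjustment raises the pipe's frequency.
The beat rate rose, so the adjustment moved the pipe further from 550 Hz — it was already above the reference.

553 Hz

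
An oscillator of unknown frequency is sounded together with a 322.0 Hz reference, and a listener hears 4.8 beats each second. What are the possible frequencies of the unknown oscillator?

|f − 322.0| = 4.8, so f = 322.0 ± 4.8.

317.2 Hz or 326.8 Hz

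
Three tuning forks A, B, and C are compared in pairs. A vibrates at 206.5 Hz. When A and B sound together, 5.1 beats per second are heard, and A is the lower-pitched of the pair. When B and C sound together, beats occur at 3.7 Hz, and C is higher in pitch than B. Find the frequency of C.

215.3 Hz

B is above A, so f_B = 206.5 + 5.1 = 211.6 Hz.
C is above B, so f_C = 211.6 + 3.7 = 215.3 Hz.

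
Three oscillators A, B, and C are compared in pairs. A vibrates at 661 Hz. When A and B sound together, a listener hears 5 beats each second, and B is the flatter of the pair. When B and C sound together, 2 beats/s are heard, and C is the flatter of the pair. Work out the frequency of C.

B is below A, so f_B = 661 − 5 = 656 Hz.
C is below B, so f_C = 656 − 2 = 654 Hz.

654 Hz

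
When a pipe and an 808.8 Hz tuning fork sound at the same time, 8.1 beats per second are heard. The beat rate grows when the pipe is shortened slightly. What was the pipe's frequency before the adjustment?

|f − 808.8| = 8.1, so the pipe was at either 800.7 Hz or 816.9 Hz.
A shorter pipe has a higher fundamental; the adjustment raises the pipe's frequency.
The beat rate rose, so the adjustment moved the pipe further from 808.8 Hz — it was already above the reference.

816.9 Hz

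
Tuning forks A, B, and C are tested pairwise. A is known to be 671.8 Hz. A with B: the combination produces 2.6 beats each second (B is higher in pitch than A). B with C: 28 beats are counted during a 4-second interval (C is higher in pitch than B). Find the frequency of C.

681.4 Hz

B is above A, so f_B = 671.8 + 2.6 = 674.4 Hz.
B–C: Beat frequency = 28/4 = 7 Hz.
C is above B, so f_C = 674.4 + 7 = 681.4 Hz.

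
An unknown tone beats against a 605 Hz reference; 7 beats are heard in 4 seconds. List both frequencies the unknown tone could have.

Beat frequency = 7/4 = 1.75 Hz.
|f − 605| = 1.75, so f = 605 ± 1.75.

603.25 Hz or 606.75 Hz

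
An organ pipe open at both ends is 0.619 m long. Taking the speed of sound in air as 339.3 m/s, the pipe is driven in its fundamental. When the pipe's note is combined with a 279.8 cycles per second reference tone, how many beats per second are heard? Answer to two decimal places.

Open pipe: f_n = n·v/(2L) = 1·339.3/(2·0.619) = 274.0711 Hz.
f_beat = |274.0711 − 279.8| = 5.73 Hz.

5.73 Hz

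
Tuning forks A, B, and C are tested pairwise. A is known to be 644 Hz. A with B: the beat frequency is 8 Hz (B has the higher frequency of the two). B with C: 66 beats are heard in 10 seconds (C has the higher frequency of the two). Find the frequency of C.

658.6 Hz

B is above A, so f_B = 644 + 8 = 652 Hz.
B–C: Beat frequency = 66/10 = 6.6 Hz.
C is above B, so f_C = 652 + 6.6 = 658.6 Hz.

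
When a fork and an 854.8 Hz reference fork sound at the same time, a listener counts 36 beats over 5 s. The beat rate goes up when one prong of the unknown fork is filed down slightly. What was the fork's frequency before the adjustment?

862 Hz

Beat frequency = 36/5 = 7.2 Hz.
|f − 854.8| = 7.2, so the fork was at either 847.6 Hz or 862 Hz.
Filing a prong removes mass and raises the fork's frequency; the adjustment raises the fork's frequency.
The beat rate rose, so the adjustment moved the fork further from 854.8 Hz — it was already above the reference.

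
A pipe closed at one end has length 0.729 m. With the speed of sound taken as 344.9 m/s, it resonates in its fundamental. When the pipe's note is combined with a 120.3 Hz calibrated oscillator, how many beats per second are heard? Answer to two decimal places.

Closed pipe (odd harmonics): f_n = n·v/(4L) = 1·344.9/(4·0.729) = 118.2785 Hz.
f_beat = |118.2785 − 120.3| = 2.02 Hz.

2.02 Hz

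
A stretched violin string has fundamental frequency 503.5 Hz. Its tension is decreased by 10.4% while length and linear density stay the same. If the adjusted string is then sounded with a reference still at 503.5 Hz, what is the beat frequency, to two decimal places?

For a string, f ∝ √T, so the new frequency is 503.5·√0.896 = 476.5994 Hz.
f_beat = |476.5994 − 503.5| = 26.90 Hz.

26.90 Hz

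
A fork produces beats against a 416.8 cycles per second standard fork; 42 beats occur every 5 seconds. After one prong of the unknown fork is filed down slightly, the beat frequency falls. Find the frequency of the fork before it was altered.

408.4 Hz

Beat frequency = 42/5 = 8.4 Hz.
|f − 416.8| = 8.4, so the fork was at either 408.4 Hz or 425.2 Hz.
Filing a prong removes mass and raises the fork's frequency; the adjustment raises the fork's frequency.
The beat rate fell, so the adjustment moved the fork toward 416.8 Hz — it must have started below the reference.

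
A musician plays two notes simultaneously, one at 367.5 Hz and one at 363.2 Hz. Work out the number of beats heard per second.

Beats arise from superposition of two nearby frequencies; the beat rate is |f₁ − f₂|.
|367.5 − 363.2| = 4.3 Hz.

4.3 Hz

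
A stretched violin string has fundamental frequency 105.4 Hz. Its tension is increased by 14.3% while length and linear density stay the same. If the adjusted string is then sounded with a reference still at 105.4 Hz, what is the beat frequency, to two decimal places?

7.28 Hz

For a string, f ∝ √T, so the new frequency is 105.4·√1.143 = 112.6844 Hz.
f_beat = |112.6844 − 105.4| = 7.28 Hz.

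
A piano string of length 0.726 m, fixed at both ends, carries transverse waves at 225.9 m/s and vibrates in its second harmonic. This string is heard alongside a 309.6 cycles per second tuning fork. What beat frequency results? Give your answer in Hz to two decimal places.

1.56 Hz

For a string fixed at both ends, f_n = n·v/(2L) = 2·225.9/(2·0.726) = 311.1570 Hz.
f_beat = |311.1570 − 309.6| = 1.56 Hz.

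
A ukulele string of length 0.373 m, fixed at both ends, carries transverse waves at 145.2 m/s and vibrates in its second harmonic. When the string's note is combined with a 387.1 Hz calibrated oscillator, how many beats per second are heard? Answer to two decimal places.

For a string fixed at both ends, f_n = n·v/(2L) = 2·145.2/(2·0.373) = 389.2761 Hz.
f_beat = |389.2761 − 387.1| = 2.18 Hz.

2.18 Hz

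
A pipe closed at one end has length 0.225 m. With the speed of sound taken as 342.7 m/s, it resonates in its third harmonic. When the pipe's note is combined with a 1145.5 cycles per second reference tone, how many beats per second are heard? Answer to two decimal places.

3.17 Hz

Closed pipe (odd harmonics): f_n = n·v/(4L) = 3·342.7/(4·0.225) = 1142.3333 Hz.
f_beat = |1142.3333 − 1145.5| = 3.17 Hz.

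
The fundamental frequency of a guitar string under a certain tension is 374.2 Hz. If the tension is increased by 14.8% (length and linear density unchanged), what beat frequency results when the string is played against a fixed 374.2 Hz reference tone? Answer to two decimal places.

26.74 Hz

For a string, f ∝ √T, so the new frequency is 374.2·√1.148 = 400.9357 Hz.
f_beat = |400.9357 − 374.2| = 26.74 Hz.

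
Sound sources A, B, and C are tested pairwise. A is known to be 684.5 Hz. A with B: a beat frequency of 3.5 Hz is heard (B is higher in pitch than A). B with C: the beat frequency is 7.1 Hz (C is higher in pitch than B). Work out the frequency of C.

695.1 Hz

B is above A, so f_B = 684.5 + 3.5 = 688 Hz.
C is above B, so f_C = 688 + 7.1 = 695.1 Hz.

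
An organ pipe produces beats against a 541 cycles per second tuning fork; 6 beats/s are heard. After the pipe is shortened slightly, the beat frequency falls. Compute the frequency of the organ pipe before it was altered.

|f − 541| = 6, so the organ pipe was at either 535 Hz or 547 Hz.
A shorter pipe has a higher fundamental; the adjustment raises the organ pipe's frequency.
The beat rate fell, so the adjustment moved the organ pipe toward 541 Hz — it must have started below the reference.

535 Hz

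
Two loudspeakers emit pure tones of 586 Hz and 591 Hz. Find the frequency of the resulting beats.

5 Hz

The beat frequency equals the magnitude of the frequency difference.
|586 − 591| = 5 Hz.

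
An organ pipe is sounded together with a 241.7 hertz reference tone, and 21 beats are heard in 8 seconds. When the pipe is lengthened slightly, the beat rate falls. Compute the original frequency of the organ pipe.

Beat frequency = 21/8 = 2.625 Hz.
|f − 241.7| = 2.625, so the organ pipe was at either 239.075 Hz or 244.325 Hz.
A longer pipe has a lower fundamental; the adjustment lowers the organ pipe's frequency.
The beat rate fell, so the adjustment moved the organ pipe toward 241.7 Hz — it must have started above the reference.

244.325 Hz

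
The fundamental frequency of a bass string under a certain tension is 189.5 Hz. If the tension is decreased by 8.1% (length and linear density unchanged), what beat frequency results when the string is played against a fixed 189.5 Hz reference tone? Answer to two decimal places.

For a string, f ∝ √T, so the new frequency is 189.5·√0.919 = 181.6632 Hz.
f_beat = |181.6632 − 189.5| = 7.84 Hz.

7.84 Hz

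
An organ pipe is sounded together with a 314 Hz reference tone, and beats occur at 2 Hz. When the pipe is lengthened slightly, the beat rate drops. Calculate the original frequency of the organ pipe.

|f − 314| = 2, so the organ pipe was at either 312 Hz or 316 Hz.
A longer pipe has a lower fundamental; the adjustment lowers the organ pipe's frequency.
The beat rate fell, so the adjustment moved the organ pipe toward 314 Hz — it must have started above the reference.

316 Hz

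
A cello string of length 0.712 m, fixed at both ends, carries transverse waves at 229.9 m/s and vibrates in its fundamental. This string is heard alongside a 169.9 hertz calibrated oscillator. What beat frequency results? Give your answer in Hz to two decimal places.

8.45 Hz

For a string fixed at both ends, f_n = n·v/(2L) = 1·229.9/(2·0.712) = 161.4466 Hz.
f_beat = |161.4466 − 169.9| = 8.45 Hz.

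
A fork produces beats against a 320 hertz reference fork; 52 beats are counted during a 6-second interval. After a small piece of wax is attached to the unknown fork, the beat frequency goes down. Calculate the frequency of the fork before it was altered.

Beat frequency = 52/6 = 8.6667 Hz.
|f − 320| = 8.6667, so the fork was at either 311.3333 Hz or 328.6667 Hz.
Loading a fork with wax lowers its frequency; the adjustment lowers the fork's frequency.
The beat rate fell, so the adjustment moved the fork toward 320 Hz — it must have started above the reference.

328.6667 Hz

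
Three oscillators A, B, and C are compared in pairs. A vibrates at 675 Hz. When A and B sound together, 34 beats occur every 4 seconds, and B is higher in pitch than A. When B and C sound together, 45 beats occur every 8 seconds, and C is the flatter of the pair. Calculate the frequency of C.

A–B: Beat frequency = 34/4 = 8.5 Hz.
B is above A, so f_B = 675 + 8.5 = 683.5 Hz.
B–C: Beat frequency = 45/8 = 5.625 Hz.
C is below B, so f_C = 683.5 − 5.625 = 677.875 Hz.

677.875 Hz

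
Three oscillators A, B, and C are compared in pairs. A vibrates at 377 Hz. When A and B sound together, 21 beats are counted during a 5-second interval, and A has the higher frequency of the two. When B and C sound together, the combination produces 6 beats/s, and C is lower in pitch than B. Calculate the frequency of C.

366.8 Hz

A–B: Beat frequency = 21/5 = 4.2 Hz.
B is below A, so f_B = 377 − 4.2 = 372.8 Hz.
C is below B, so f_C = 372.8 − 6 = 366.8 Hz.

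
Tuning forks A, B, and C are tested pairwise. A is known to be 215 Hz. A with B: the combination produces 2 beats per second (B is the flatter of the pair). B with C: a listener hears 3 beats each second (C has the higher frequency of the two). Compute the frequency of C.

B is below A, so f_B = 215 − 2 = 213 Hz.
C is above B, so f_C = 213 + 3 = 216 Hz.

216 Hz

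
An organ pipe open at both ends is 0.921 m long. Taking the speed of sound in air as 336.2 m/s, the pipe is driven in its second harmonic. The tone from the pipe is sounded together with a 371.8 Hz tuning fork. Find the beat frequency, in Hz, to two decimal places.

6.76 Hz

Open pipe: f_n = n·v/(2L) = 2·336.2/(2·0.921) = 365.0380 Hz.
f_beat = |365.0380 − 371.8| = 6.76 Hz.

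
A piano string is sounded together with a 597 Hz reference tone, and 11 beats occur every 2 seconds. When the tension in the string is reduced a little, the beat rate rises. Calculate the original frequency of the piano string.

Beat frequency = 11/2 = 5.5 Hz.
|f − 597| = 5.5, so the piano string was at either 591.5 Hz or 602.5 Hz.
Lower tension means lower frequency; the adjustment lowers the piano string's frequency.
The beat rate rose, so the adjustment moved the piano string further from 597 Hz — it was already below the reference.

591.5 Hz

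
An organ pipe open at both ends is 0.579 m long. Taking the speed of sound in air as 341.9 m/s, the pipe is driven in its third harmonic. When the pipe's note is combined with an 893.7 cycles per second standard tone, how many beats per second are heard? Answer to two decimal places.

7.95 Hz

Open pipe: f_n = n·v/(2L) = 3·341.9/(2·0.579) = 885.7513 Hz.
f_beat = |885.7513 − 893.7| = 7.95 Hz.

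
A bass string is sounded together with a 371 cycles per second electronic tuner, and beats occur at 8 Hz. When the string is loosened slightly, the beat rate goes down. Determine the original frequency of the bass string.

379 Hz

|f − 371| = 8, so the bass string was at either 363 Hz or 379 Hz.
Reducing tension lowers a string's frequency; the adjustment lowers the bass string's frequency.
The beat rate fell, so the adjustment moved the bass string toward 371 Hz — it must have started above the reference.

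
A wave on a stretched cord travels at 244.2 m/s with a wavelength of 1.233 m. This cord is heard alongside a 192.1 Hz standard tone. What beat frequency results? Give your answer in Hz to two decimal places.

5.95 Hz

Source frequency f = v/λ = 244.2/1.233 = 198.0535 Hz.
f_beat = |198.0535 − 192.1| = 5.95 Hz.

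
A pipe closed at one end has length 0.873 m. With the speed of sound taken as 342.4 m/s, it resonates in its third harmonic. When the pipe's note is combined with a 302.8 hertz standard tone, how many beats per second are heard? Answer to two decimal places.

Closed pipe (odd harmonics): f_n = n·v/(4L) = 3·342.4/(4·0.873) = 294.1581 Hz.
f_beat = |294.1581 − 302.8| = 8.64 Hz.

8.64 Hz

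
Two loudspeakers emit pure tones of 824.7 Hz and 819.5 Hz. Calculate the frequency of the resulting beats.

5.2 Hz

The beat frequency equals the magnitude of the frequency difference.
|824.7 − 819.5| = 5.2 Hz.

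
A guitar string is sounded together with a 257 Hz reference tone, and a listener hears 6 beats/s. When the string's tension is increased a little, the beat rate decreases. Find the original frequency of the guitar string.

|f − 257| = 6, so the guitar string was at either 251 Hz or 263 Hz.
Higher tension means higher frequency; the adjustment raises the guitar string's frequency.
The beat rate fell, so the adjustment moved the guitar string toward 257 Hz — it must have started below the reference.

251 Hz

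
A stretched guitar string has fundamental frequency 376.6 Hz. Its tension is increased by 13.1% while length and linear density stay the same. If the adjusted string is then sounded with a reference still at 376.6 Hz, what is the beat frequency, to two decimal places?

23.91 Hz

For a string, f ∝ √T, so the new frequency is 376.6·√1.131 = 400.5084 Hz.
f_beat = |400.5084 − 376.6| = 23.91 Hz.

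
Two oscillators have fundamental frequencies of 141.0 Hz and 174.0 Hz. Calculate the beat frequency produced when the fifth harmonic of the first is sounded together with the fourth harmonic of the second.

9.0 Hz

Fifth harmonic of the first: 5·141.0 = 705.0 Hz.
Fourth harmonic of the second: 4·174.0 = 696.0 Hz.
f_beat = |705.0 − 696.0| = 9.0 Hz.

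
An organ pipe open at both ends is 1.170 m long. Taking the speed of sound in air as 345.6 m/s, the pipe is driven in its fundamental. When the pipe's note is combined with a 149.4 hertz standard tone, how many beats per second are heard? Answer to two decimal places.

Open pipe: f_n = n·v/(2L) = 1·345.6/(2·1.170) = 147.6923 Hz.
f_beat = |147.6923 − 149.4| = 1.71 Hz.

1.71 Hz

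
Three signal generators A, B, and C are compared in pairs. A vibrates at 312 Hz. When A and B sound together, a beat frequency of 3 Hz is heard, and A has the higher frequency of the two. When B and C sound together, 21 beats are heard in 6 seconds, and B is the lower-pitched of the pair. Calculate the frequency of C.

B is below A, so f_B = 312 − 3 = 309 Hz.
B–C: Beat frequency = 21/6 = 3.5 Hz.
C is above B, so f_C = 309 + 3.5 = 312.5 Hz.

312.5 Hz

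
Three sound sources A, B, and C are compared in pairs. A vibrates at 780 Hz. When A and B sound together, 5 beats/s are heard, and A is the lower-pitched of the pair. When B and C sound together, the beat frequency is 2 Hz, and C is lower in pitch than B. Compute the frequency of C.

783 Hz

B is above A, so f_B = 780 + 5 = 785 Hz.
C is below B, so f_C = 785 − 2 = 783 Hz.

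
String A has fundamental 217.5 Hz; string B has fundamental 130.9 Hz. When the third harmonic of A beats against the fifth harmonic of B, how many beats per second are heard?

2.0 Hz

Third harmonic of the first: 3·217.5 = 652.5 Hz.
Fifth harmonic of the second: 5·130.9 = 654.5 Hz.
f_beat = |652.5 − 654.5| = 2.0 Hz.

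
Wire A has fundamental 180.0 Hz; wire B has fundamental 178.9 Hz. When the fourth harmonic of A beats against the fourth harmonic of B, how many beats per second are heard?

4.4 Hz

Fourth harmonic of the first: 4·180.0 = 720.0 Hz.
Fourth harmonic of the second: 4·178.9 = 715.6 Hz.
f_beat = |720.0 − 715.6| = 4.4 Hz.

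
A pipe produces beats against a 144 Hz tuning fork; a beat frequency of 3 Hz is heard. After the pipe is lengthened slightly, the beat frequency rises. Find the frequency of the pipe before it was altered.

141 Hz

|f − 144| = 3, so the pipe was at either 141 Hz or 147 Hz.
A longer pipe has a lower fundamental; the adjustment lowers the pipe's frequency.
The beat rate rose, so the adjustment moved the pipe further from 144 Hz — it was already below the reference.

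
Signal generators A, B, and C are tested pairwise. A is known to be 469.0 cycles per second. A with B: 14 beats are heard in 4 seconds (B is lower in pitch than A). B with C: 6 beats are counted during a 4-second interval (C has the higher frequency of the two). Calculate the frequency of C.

A–B: Beat frequency = 14/4 = 3.5 Hz.
B is below A, so f_B = 469.0 − 3.5 = 465.5 Hz.
B–C: Beat frequency = 6/4 = 1.5 Hz.
C is above B, so f_C = 465.5 + 1.5 = 467 Hz.

467 Hz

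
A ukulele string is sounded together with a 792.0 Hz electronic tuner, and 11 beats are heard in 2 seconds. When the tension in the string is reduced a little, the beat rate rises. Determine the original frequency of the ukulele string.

786.5 Hz

Beat frequency = 11/2 = 5.5 Hz.
|f − 792.0| = 5.5, so the ukulele string was at either 786.5 Hz or 797.5 Hz.
Lower tension means lower frequency; the adjustment lowers the ukulele string's frequency.
The beat rate rose, so the adjustment moved the ukulele string further from 792.0 Hz — it was already below the reference.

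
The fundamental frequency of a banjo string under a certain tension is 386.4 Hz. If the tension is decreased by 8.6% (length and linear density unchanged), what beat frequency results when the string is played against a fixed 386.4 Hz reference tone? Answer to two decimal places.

For a string, f ∝ √T, so the new frequency is 386.4·√0.914 = 369.4113 Hz.
f_beat = |369.4113 − 386.4| = 16.99 Hz.

16.99 Hz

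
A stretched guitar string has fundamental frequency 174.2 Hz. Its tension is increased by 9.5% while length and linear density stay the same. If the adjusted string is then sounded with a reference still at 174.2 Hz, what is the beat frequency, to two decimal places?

8.09 Hz

For a string, f ∝ √T, so the new frequency is 174.2·√1.095 = 182.2868 Hz.
f_beat = |182.2868 − 174.2| = 8.09 Hz.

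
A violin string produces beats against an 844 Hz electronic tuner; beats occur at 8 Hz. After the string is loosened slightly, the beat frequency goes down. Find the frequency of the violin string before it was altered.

|f − 844| = 8, so the violin string was at either 836 Hz or 852 Hz.
Reducing tension lowers a string's frequency; the adjustment lowers the violin string's frequency.
The beat rate fell, so the adjustment moved the violin string toward 844 Hz — it must have started above the reference.

852 Hz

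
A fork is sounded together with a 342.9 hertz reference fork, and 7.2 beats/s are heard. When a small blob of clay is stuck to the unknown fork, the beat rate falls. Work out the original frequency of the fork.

350.1 Hz

|f − 342.9| = 7.2, so the fork was at either 335.7 Hz or 350.1 Hz.
Adding mass to a fork lowers its frequency; the adjustment lowers the fork's frequency.
The beat rate fell, so the adjustment moved the fork toward 342.9 Hz — it must have started above the reference.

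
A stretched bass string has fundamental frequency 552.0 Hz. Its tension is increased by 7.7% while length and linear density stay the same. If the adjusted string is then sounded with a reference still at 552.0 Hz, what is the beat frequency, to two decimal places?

20.86 Hz

For a string, f ∝ √T, so the new frequency is 552.0·√1.077 = 572.8579 Hz.
f_beat = |572.8579 − 552.0| = 20.86 Hz.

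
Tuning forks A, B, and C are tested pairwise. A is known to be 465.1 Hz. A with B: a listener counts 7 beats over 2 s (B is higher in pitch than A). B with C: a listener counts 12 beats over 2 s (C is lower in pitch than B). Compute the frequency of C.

A–B: Beat frequency = 7/2 = 3.5 Hz.
B is above A, so f_B = 465.1 + 3.5 = 468.6 Hz.
B–C: Beat frequency = 12/2 = 6 Hz.
C is below B, so f_C = 468.6 − 6 = 462.6 Hz.

462.6 Hz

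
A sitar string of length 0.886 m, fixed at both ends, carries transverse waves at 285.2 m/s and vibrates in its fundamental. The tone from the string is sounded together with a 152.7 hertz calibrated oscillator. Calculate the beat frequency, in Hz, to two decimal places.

For a string fixed at both ends, f_n = n·v/(2L) = 1·285.2/(2·0.886) = 160.9481 Hz.
f_beat = |160.9481 − 152.7| = 8.25 Hz.

8.25 Hz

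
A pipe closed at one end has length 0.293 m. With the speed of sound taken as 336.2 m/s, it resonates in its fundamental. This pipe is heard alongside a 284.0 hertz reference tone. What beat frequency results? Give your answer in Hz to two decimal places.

2.86 Hz

Closed pipe (odd harmonics): f_n = n·v/(4L) = 1·336.2/(4·0.293) = 286.8601 Hz.
f_beat = |286.8601 − 284.0| = 2.86 Hz.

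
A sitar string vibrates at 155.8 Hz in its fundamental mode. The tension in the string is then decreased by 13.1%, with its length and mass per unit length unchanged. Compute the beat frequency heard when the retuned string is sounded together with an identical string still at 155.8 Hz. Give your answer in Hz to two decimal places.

For a string, f ∝ √T, so the new frequency is 155.8·√0.869 = 145.2370 Hz.
f_beat = |145.2370 − 155.8| = 10.56 Hz.

10.56 Hz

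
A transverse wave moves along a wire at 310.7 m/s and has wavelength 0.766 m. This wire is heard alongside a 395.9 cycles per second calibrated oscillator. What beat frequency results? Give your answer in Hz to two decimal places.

9.71 Hz

Source frequency f = v/λ = 310.7/0.766 = 405.6136 Hz.
f_beat = |405.6136 − 395.9| = 9.71 Hz.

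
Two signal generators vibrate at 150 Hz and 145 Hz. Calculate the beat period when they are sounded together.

0.200 s

f_beat = |150 − 145| = 5 Hz.
Beat period T = 1 / f_beat = 1 / 5 s.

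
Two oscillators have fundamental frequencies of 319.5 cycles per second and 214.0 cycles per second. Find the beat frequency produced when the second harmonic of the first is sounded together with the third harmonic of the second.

Second harmonic of the first: 2·319.5 = 639.0 Hz.
Third harmonic of the second: 3·214.0 = 642.0 Hz.
f_beat = |639.0 − 642.0| = 3.0 Hz.

3.0 Hz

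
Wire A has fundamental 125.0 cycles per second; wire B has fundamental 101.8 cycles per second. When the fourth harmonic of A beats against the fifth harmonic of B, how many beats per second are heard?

9.0 Hz

Fourth harmonic of the first: 4·125.0 = 500.0 Hz.
Fifth harmonic of the second: 5·101.8 = 509.0 Hz.
f_beat = |500.0 − 509.0| = 9.0 Hz.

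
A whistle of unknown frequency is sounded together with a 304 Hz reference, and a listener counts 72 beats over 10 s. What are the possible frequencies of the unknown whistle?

Beat frequency = 72/10 = 7.2 Hz.
|f − 304| = 7.2, so f = 304 ± 7.2.

296.8 Hz or 311.2 Hz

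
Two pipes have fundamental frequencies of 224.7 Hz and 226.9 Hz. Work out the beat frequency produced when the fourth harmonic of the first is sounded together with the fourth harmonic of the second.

Fourth harmonic of the first: 4·224.7 = 898.8 Hz.
Fourth harmonic of the second: 4·226.9 = 907.6 Hz.
f_beat = |898.8 − 907.6| = 8.8 Hz.

8.8 Hz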